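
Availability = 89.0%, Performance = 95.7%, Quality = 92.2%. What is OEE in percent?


Formula: OEE = Availability * Performance * Quality / 10000
A * P = 89.0% * 95.7% / 100 = 85.17%
OEE = 85.17% * 92.2% / 100 = 78.5%

78.5%


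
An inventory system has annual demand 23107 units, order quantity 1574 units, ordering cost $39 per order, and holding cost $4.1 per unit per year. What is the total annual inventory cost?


TC = 23107/1574 * 39 + 1574/2 * 4.1

$3799.24


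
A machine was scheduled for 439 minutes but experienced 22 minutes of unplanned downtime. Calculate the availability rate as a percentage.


Formula: Availability = (Planned Time - Downtime) / Planned Time * 100
Uptime = 439 - 22 = 417 min
Availability = 417 / 439 * 100 = 95.0%

95.0%


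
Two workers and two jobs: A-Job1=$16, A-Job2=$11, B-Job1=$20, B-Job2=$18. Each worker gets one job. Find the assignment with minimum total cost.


Option 1: A->1 + B->2 = $16 + $18 = $34
Option 2: A->2 + B->1 = $11 + $20 = $31
Min cost = min($34, $31) = $31

$31


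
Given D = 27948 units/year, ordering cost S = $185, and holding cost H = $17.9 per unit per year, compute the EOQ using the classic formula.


Formula: EOQ = sqrt(2 * D * S / H)
Numerator: 2 * 27948 * 185 = 10340760
2DS/H = 10340760 / 17.9 = 577696.1
EOQ = sqrt(577696.1) = 760.1 units

760.1 units


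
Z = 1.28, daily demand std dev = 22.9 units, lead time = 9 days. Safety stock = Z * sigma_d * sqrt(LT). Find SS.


Formula: SS = z * sigma_d * sqrt(LT)
sqrt(LT) = sqrt(9) = 3.0
SS = 1.28 * 22.9 * 3.0
SS = 87.9 units

87.9 units


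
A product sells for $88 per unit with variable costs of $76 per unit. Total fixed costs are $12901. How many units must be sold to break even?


Formula: BEQ = Fixed Costs / (Price - Variable Cost)
Contribution margin = $88 - $76 = $12/unit
BEQ = ceil($12901 / $12/unit) = ceil(1075.08) = 1076 units

1076 units


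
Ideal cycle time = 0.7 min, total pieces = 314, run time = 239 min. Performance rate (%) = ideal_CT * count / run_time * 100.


Formula: Performance = (Ideal CT * Total Count) / Run Time * 100
Ideal output time = 0.7 * 314 = 219.8 min
Performance = 219.8 / 239 * 100 = 92.0%

92.0%


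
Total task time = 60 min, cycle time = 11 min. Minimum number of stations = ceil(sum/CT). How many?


Formula: N_min = ceil(Sum of Task Times / Cycle Time)
N_min = ceil(60 min / 11 min) = ceil(5.4545)
N_min = 6 stations

6


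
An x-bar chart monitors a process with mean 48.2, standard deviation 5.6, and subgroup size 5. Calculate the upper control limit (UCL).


UCL = 48.2 + 3 * 5.6 / sqrt(5)

55.71


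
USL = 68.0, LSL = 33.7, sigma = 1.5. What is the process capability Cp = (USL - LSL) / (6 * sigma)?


Cp = (68.0 - 33.7) / (6 * 1.5)

3.81


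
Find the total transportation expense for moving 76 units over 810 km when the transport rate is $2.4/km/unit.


TC = dist * cost * units = 810 * 2.4 * 76 = $147744.00

$147744.00


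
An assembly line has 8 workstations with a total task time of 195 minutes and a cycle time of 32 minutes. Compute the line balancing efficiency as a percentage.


Formula: Efficiency = Sum of Task Times / (N_stations * CT) * 100
Total station capacity = 8 stations * 32 min = 256 min
Efficiency = 195 / 256 * 100 = 76.2%

76.2%


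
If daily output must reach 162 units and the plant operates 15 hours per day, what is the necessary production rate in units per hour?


Formula: Production Rate = Daily Demand / Available Hours
Rate = 162 units/day / 15 hours/day
Rate = 10.8 units/hour

10.8 units/hour


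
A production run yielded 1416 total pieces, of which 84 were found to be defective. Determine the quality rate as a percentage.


Formula: Quality Rate = Good Pieces / Total Pieces * 100
Good pieces = 1416 - 84 = 1332
QR = 1332 / 1416 * 100 = 94.1%

94.1%


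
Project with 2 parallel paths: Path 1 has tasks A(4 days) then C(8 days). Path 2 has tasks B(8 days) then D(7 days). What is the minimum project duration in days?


Path 1 = 4 + 8 = 12 days
Path 2 = 8 + 7 = 15 days
Duration = max(12, 15) = 15 days

15 days


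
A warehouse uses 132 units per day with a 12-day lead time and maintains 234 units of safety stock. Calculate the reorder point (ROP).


Formula: ROP = (Daily Demand * Lead Time) + Safety Stock
Demand during lead time = 132 * 12 = 1584 units
ROP = 1584 + 234 = 1818 units

1818 units


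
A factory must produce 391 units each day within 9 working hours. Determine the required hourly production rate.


Formula: Production Rate = Daily Demand / Available Hours
Rate = 391 units/day / 9 hours/day
Rate = 43.4 units/hour

43.4 units/hour


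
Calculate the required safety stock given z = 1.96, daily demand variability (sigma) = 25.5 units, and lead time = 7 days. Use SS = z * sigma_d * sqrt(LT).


Formula: SS = z * sigma_d * sqrt(LT)
sqrt(LT) = sqrt(7) = 2.6458
SS = 1.96 * 25.5 * 2.6458
SS = 132.2 units

132.2 units


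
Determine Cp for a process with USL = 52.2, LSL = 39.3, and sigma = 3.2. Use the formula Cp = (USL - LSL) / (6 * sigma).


Cp = (52.2 - 39.3) / (6 * 3.2)

0.67


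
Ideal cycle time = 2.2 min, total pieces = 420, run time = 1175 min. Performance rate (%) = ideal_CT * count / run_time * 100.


Formula: Performance = (Ideal CT * Total Count) / Run Time * 100
Ideal output time = 2.2 * 420 = 924.0 min
Performance = 924.0 / 1175 * 100 = 78.6%

78.6%


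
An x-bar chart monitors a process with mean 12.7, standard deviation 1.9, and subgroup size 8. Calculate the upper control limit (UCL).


UCL = 12.7 + 3 * 1.9 / sqrt(8)

14.72


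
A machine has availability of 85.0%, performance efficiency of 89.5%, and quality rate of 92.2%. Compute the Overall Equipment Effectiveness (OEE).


Formula: OEE = Availability * Performance * Quality / 10000
A * P = 85.0% * 89.5% / 100 = 76.08%
OEE = 76.08% * 92.2% / 100 = 70.1%

70.1%


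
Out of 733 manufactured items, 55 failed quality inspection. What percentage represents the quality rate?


Formula: Quality Rate = Good Pieces / Total Pieces * 100
Good pieces = 733 - 55 = 678
QR = 678 / 733 * 100 = 92.5%

92.5%


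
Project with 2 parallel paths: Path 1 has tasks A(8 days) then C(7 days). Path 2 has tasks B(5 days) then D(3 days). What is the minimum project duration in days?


Path 1 = 8 + 7 = 15 days
Path 2 = 5 + 3 = 8 days
Duration = max(15, 8) = 15 days

15 days


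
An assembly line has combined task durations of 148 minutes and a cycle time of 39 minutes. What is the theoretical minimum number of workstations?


Formula: N_min = ceil(Sum of Task Times / Cycle Time)
N_min = ceil(148 min / 39 min) = ceil(3.7949)
N_min = 4 stations

4


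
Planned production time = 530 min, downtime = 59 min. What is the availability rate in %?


Formula: Availability = (Planned Time - Downtime) / Planned Time * 100
Uptime = 530 - 59 = 471 min
Availability = 471 / 530 * 100 = 88.9%

88.9%


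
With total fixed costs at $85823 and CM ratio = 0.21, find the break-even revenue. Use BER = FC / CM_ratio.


Formula: BER = Fixed Costs / Contribution Margin Ratio
BER = $85823 / 0.21
BER = $408680.95 (to the nearest cent)

$408680.95


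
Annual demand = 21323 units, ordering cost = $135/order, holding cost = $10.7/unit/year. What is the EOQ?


Formula: EOQ = sqrt(2 * D * S / H)
Numerator: 2 * 21323 * 135 = 5757210
2DS/H = 5757210 / 10.7 = 538057.0
EOQ = sqrt(538057.0) = 733.5 units

733.5 units


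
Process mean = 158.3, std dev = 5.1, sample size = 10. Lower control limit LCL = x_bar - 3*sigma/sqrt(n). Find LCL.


LCL = 158.3 - 3 * 5.1 / sqrt(10)

153.46


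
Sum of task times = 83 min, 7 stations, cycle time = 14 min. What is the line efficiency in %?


Formula: Efficiency = Sum of Task Times / (N_stations * CT) * 100
Total station capacity = 7 stations * 14 min = 98 min
Efficiency = 83 / 98 * 100 = 84.7%

84.7%


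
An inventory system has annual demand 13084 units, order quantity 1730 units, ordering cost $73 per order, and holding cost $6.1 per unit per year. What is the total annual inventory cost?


TC = 13084/1730 * 73 + 1730/2 * 6.1

$5828.60


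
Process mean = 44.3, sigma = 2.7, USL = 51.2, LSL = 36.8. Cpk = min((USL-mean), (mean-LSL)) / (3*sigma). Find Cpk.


Cpu = (51.2 - 44.3) / (3 * 2.7) = 0.85
Cpl = (44.3 - 36.8) / (3 * 2.7) = 0.93
Cpk = min(0.85, 0.93) = 0.85

0.85


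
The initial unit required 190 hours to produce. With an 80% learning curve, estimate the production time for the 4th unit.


Formula: T_n = T_1 * (learning_rate)^(log2(n)) where learning_rate = rate/100
Doublings = log2(4) = 2
T_n = 190 * 0.8^2
T_n = 190 * 0.64 = 121.6 hours

121.6 hours


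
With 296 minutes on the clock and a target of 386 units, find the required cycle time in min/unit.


Formula: CT = Available Time / Number of Units
CT = 296 min / 386 units
CT = 0.77 min/unit

0.77 min/unit


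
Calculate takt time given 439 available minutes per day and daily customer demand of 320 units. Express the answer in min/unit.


Formula: Takt Time = Available Production Time / Customer Demand
Takt = 439 min/day / 320 units/day
Takt = 1.37 min/unit

1.37 min/unit


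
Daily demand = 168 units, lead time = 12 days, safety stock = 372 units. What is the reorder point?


Formula: ROP = (Daily Demand * Lead Time) + Safety Stock
Demand during lead time = 168 * 12 = 2016 units
ROP = 2016 + 372 = 2388 units

2388 units


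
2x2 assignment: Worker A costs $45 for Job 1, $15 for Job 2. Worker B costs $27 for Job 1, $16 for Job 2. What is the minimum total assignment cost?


Option 1: A->1 + B->2 = $45 + $16 = $61
Option 2: A->2 + B->1 = $15 + $27 = $42
Min cost = min($61, $42) = $42

$42


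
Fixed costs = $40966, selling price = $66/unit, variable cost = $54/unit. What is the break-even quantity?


Formula: BEQ = Fixed Costs / (Price - Variable Cost)
Contribution margin = $66 - $54 = $12/unit
BEQ = ceil($40966 / $12/unit) = ceil(3413.83) = 3414 units

3414 units


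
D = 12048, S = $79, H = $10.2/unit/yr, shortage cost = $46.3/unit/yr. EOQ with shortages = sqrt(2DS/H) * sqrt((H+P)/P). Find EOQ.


Formula: EOQ* = sqrt(2DS/H) * sqrt((H+P)/P)
Base EOQ = sqrt(2*12048*79/10.2) = 432.0 units
Correction = sqrt((10.2+46.3)/46.3) = 1.10467
EOQ* = 432.0 * 1.10467 = 477.2 units

477.2 units


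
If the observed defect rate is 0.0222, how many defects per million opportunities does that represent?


DPMO = defect_rate * 1000000 = 0.0222 * 1000000

22200


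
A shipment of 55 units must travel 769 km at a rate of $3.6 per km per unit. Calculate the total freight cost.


TC = dist * cost * units = 769 * 3.6 * 55 = $152262.00

$152262.00


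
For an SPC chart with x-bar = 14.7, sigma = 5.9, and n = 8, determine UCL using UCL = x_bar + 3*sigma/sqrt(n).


UCL = 14.7 + 3 * 5.9 / sqrt(8)

20.96


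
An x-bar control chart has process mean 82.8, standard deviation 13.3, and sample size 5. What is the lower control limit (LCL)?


LCL = 82.8 - 3 * 13.3 / sqrt(5)

64.96


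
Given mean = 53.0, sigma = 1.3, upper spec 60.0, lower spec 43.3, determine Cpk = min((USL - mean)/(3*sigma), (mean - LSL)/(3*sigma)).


Cpu = (60.0 - 53.0) / (3 * 1.3) = 1.79
Cpl = (53.0 - 43.3) / (3 * 1.3) = 2.49
Cpk = min(1.79, 2.49) = 1.79

1.79


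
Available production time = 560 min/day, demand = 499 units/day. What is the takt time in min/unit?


Formula: Takt Time = Available Production Time / Customer Demand
Takt = 560 min/day / 499 units/day
Takt = 1.12 min/unit

1.12 min/unit


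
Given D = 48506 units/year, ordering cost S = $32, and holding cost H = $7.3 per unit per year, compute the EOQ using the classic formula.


Formula: EOQ = sqrt(2 * D * S / H)
Numerator: 2 * 48506 * 32 = 3104384
2DS/H = 3104384 / 7.3 = 425258.1
EOQ = sqrt(425258.1) = 652.1 units

652.1 units


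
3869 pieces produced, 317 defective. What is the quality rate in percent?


Formula: Quality Rate = Good Pieces / Total Pieces * 100
Good pieces = 3869 - 317 = 3552
QR = 3552 / 3869 * 100 = 91.8%

91.8%


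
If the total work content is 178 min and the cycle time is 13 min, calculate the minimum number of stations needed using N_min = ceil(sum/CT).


Formula: N_min = ceil(Sum of Task Times / Cycle Time)
N_min = ceil(178 min / 13 min) = ceil(13.6923)
N_min = 14 stations

14


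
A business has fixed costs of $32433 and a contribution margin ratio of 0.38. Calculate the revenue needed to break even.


Formula: BER = Fixed Costs / Contribution Margin Ratio
BER = $32433 / 0.38
BER = $85350.00 (to the nearest cent)

$85350.00


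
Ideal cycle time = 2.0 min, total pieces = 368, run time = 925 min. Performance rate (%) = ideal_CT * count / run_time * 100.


Formula: Performance = (Ideal CT * Total Count) / Run Time * 100
Ideal output time = 2.0 * 368 = 736.0 min
Performance = 736.0 / 925 * 100 = 79.6%

79.6%


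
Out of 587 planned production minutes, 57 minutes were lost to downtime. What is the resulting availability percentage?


Formula: Availability = (Planned Time - Downtime) / Planned Time * 100
Uptime = 587 - 57 = 530 min
Availability = 530 / 587 * 100 = 90.3%

90.3%


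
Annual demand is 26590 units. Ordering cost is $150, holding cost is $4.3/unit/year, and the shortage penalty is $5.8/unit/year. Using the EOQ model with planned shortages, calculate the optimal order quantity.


Formula: EOQ* = sqrt(2DS/H) * sqrt((H+P)/P)
Base EOQ = sqrt(2*26590*150/4.3) = 1362.03 units
Correction = sqrt((4.3+5.8)/5.8) = 1.31961
EOQ* = 1362.03 * 1.31961 = 1797.3 units

1797.3 units


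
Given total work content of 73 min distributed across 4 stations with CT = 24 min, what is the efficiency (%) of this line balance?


Formula: Efficiency = Sum of Task Times / (N_stations * CT) * 100
Total station capacity = 4 stations * 24 min = 96 min
Efficiency = 73 / 96 * 100 = 76.0%

76.0%


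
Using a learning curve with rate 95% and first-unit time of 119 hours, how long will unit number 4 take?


Formula: T_n = T_1 * (learning_rate)^(log2(n)) where learning_rate = rate/100
Doublings = log2(4) = 2
T_n = 119 * 0.95^2
T_n = 119 * 0.9025 = 107.4 hours

107.4 hours


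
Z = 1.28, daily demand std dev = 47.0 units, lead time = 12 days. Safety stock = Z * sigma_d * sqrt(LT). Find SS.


Formula: SS = z * sigma_d * sqrt(LT)
sqrt(LT) = sqrt(12) = 3.4641
SS = 1.28 * 47.0 * 3.4641
SS = 208.4 units

208.4 units


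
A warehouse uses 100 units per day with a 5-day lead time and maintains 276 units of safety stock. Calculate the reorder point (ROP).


Formula: ROP = (Daily Demand * Lead Time) + Safety Stock
Demand during lead time = 100 * 5 = 500 units
ROP = 500 + 276 = 776 units

776 units


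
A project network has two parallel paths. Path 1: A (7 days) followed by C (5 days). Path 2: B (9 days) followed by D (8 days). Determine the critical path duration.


Path 1 = 7 + 5 = 12 days
Path 2 = 9 + 8 = 17 days
Duration = max(12, 17) = 17 days

17 days


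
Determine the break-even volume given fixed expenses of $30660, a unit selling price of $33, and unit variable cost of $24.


Formula: BEQ = Fixed Costs / (Price - Variable Cost)
Contribution margin = $33 - $24 = $9/unit
BEQ = ceil($30660 / $9/unit) = ceil(3406.67) = 3407 units

3407 units


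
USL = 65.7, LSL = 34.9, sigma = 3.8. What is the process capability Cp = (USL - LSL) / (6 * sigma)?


Cp = (65.7 - 34.9) / (6 * 3.8)

1.35


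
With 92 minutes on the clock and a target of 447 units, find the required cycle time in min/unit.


Formula: CT = Available Time / Number of Units
CT = 92 min / 447 units
CT = 0.21 min/unit

0.21 min/unit


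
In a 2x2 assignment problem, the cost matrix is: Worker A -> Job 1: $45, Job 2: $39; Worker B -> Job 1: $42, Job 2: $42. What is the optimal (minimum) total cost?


Option 1: A->1 + B->2 = $45 + $42 = $87
Option 2: A->2 + B->1 = $39 + $42 = $81
Min cost = min($87, $81) = $81

$81


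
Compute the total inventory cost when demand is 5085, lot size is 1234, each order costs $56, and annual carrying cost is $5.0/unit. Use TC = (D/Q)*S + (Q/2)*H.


TC = 5085/1234 * 56 + 1234/2 * 5.0

$3315.76


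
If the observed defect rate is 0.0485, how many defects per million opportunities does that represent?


DPMO = defect_rate * 1000000 = 0.0485 * 1000000

48500


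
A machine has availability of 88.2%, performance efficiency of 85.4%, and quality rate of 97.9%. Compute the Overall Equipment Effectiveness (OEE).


Formula: OEE = Availability * Performance * Quality / 10000
A * P = 88.2% * 85.4% / 100 = 75.32%
OEE = 75.32% * 97.9% / 100 = 73.7%

73.7%


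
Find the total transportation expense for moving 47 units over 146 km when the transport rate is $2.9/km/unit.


TC = dist * cost * units = 146 * 2.9 * 47 = $19899.80

$19899.80


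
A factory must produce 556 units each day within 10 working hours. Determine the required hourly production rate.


Formula: Production Rate = Daily Demand / Available Hours
Rate = 556 units/day / 10 hours/day
Rate = 55.6 units/hour

55.6 units/hour


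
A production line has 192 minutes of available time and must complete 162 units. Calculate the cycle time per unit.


Formula: CT = Available Time / Number of Units
CT = 192 min / 162 units
CT = 1.19 min/unit

1.19 min/unit


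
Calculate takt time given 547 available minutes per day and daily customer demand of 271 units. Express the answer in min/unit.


Formula: Takt Time = Available Production Time / Customer Demand
Takt = 547 min/day / 271 units/day
Takt = 2.02 min/unit

2.02 min/unit


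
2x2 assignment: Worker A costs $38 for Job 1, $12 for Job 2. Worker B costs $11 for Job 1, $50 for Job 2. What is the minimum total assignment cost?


Option 1: A->1 + B->2 = $38 + $50 = $88
Option 2: A->2 + B->1 = $12 + $11 = $23
Min cost = min($88, $23) = $23

$23


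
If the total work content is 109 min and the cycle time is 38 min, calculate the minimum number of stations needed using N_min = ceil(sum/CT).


Formula: N_min = ceil(Sum of Task Times / Cycle Time)
N_min = ceil(109 min / 38 min) = ceil(2.8684)
N_min = 3 stations

3


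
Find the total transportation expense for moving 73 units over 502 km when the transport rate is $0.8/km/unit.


TC = dist * cost * units = 502 * 0.8 * 73 = $29316.80

$29316.80


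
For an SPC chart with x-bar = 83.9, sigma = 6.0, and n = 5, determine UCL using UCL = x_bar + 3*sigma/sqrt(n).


UCL = 83.9 + 3 * 6.0 / sqrt(5)

91.95


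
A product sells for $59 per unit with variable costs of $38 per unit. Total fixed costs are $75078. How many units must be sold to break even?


Formula: BEQ = Fixed Costs / (Price - Variable Cost)
Contribution margin = $59 - $38 = $21/unit
BEQ = ceil($75078 / $21/unit) = ceil(3575.14) = 3576 units

3576 units


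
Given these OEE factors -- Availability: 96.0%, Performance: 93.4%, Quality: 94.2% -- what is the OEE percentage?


Formula: OEE = Availability * Performance * Quality / 10000
A * P = 96.0% * 93.4% / 100 = 89.66%
OEE = 89.66% * 94.2% / 100 = 84.5%

84.5%


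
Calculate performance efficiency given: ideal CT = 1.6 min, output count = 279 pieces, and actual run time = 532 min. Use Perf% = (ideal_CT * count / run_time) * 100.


Formula: Performance = (Ideal CT * Total Count) / Run Time * 100
Ideal output time = 1.6 * 279 = 446.4 min
Performance = 446.4 / 532 * 100 = 83.9%

83.9%


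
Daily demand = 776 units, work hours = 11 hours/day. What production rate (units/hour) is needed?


Formula: Production Rate = Daily Demand / Available Hours
Rate = 776 units/day / 11 hours/day
Rate = 70.5 units/hour

70.5 units/hour


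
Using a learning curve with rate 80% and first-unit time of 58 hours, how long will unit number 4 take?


Formula: T_n = T_1 * (learning_rate)^(log2(n)) where learning_rate = rate/100
Doublings = log2(4) = 2
T_n = 58 * 0.8^2
T_n = 58 * 0.64 = 37.1 hours

37.1 hours


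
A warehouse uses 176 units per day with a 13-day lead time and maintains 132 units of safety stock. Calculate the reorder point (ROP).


Formula: ROP = (Daily Demand * Lead Time) + Safety Stock
Demand during lead time = 176 * 13 = 2288 units
ROP = 2288 + 132 = 2420 units

2420 units


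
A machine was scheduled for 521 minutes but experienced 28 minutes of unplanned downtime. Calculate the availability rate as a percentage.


Formula: Availability = (Planned Time - Downtime) / Planned Time * 100
Uptime = 521 - 28 = 493 min
Availability = 493 / 521 * 100 = 94.6%

94.6%


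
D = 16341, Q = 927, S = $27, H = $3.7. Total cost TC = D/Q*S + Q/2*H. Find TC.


TC = 16341/927 * 27 + 927/2 * 3.7

$2190.90


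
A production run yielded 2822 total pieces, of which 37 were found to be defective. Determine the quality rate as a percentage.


Formula: Quality Rate = Good Pieces / Total Pieces * 100
Good pieces = 2822 - 37 = 2785
QR = 2785 / 2822 * 100 = 98.7%

98.7%


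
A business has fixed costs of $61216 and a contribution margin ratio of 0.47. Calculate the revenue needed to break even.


Formula: BER = Fixed Costs / Contribution Margin Ratio
BER = $61216 / 0.47
BER = $130246.81 (to the nearest cent)

$130246.81


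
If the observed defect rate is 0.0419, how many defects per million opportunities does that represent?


DPMO = defect_rate * 1000000 = 0.0419 * 1000000

41900


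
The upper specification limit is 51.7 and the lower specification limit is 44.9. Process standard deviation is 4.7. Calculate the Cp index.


Cp = (51.7 - 44.9) / (6 * 4.7)

0.24


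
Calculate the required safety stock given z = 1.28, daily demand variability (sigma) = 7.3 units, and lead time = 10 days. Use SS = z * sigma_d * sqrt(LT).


Formula: SS = z * sigma_d * sqrt(LT)
sqrt(LT) = sqrt(10) = 3.1623
SS = 1.28 * 7.3 * 3.1623
SS = 29.5 units

29.5 units


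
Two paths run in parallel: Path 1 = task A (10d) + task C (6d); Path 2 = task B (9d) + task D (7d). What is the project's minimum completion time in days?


Path 1 = 10 + 6 = 16 days
Path 2 = 9 + 7 = 16 days
Duration = max(16, 16) = 16 days

16 days


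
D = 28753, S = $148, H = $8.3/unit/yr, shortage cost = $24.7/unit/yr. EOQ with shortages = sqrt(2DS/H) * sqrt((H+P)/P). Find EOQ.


Formula: EOQ* = sqrt(2DS/H) * sqrt((H+P)/P)
Base EOQ = sqrt(2*28753*148/8.3) = 1012.62 units
Correction = sqrt((8.3+24.7)/24.7) = 1.15587
EOQ* = 1012.62 * 1.15587 = 1170.5 units

1170.5 units


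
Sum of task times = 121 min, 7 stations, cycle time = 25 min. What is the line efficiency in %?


Formula: Efficiency = Sum of Task Times / (N_stations * CT) * 100
Total station capacity = 7 stations * 25 min = 175 min
Efficiency = 121 / 175 * 100 = 69.1%

69.1%


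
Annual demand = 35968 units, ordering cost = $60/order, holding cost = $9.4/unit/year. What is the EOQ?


Formula: EOQ = sqrt(2 * D * S / H)
Numerator: 2 * 35968 * 60 = 4316160
2DS/H = 4316160 / 9.4 = 459166.0
EOQ = sqrt(459166.0) = 677.6 units

677.6 units


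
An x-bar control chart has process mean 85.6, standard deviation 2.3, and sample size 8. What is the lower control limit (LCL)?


LCL = 85.6 - 3 * 2.3 / sqrt(8)

83.16


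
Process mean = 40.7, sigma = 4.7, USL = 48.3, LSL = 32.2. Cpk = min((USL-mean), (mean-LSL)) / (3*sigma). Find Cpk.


Cpu = (48.3 - 40.7) / (3 * 4.7) = 0.54
Cpl = (40.7 - 32.2) / (3 * 4.7) = 0.6
Cpk = min(0.54, 0.6) = 0.54

0.54


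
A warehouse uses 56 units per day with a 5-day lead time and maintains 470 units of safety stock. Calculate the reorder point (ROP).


Formula: ROP = (Daily Demand * Lead Time) + Safety Stock
Demand during lead time = 56 * 5 = 280 units
ROP = 280 + 470 = 750 units

750 units


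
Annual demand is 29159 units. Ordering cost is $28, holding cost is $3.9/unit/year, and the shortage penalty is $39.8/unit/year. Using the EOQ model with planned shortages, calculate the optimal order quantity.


Formula: EOQ* = sqrt(2DS/H) * sqrt((H+P)/P)
Base EOQ = sqrt(2*29159*28/3.9) = 647.07 units
Correction = sqrt((3.9+39.8)/39.8) = 1.04785
EOQ* = 647.07 * 1.04785 = 678.0 units

678.0 units


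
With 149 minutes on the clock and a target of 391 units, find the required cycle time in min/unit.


Formula: CT = Available Time / Number of Units
CT = 149 min / 391 units
CT = 0.38 min/unit

0.38 min/unit


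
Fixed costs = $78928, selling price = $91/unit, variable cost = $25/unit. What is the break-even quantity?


Formula: BEQ = Fixed Costs / (Price - Variable Cost)
Contribution margin = $91 - $25 = $66/unit
BEQ = ceil($78928 / $66/unit) = ceil(1195.88) = 1196 units

1196 units


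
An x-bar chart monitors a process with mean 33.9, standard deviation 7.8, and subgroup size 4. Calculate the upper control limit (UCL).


UCL = 33.9 + 3 * 7.8 / sqrt(4)

45.6


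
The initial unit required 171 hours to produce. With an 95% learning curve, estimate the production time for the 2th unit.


Formula: T_n = T_1 * (learning_rate)^(log2(n)) where learning_rate = rate/100
Doublings = log2(2) = 1
T_n = 171 * 0.95^1
T_n = 171 * 0.95 = 162.5 hours

162.5 hours


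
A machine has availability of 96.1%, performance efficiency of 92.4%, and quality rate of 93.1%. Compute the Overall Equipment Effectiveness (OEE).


Formula: OEE = Availability * Performance * Quality / 10000
A * P = 96.1% * 92.4% / 100 = 88.8%
OEE = 88.8% * 93.1% / 100 = 82.7%

82.7%


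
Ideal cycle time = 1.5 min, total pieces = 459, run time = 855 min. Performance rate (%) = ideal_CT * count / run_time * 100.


Formula: Performance = (Ideal CT * Total Count) / Run Time * 100
Ideal output time = 1.5 * 459 = 688.5 min
Performance = 688.5 / 855 * 100 = 80.5%

80.5%


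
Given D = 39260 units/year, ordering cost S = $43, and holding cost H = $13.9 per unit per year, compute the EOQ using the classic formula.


Formula: EOQ = sqrt(2 * D * S / H)
Numerator: 2 * 39260 * 43 = 3376360
2DS/H = 3376360 / 13.9 = 242903.6
EOQ = sqrt(242903.6) = 492.9 units

492.9 units


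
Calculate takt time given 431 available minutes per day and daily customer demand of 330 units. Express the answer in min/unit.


Formula: Takt Time = Available Production Time / Customer Demand
Takt = 431 min/day / 330 units/day
Takt = 1.31 min/unit

1.31 min/unit


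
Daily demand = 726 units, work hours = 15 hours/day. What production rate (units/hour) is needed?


Formula: Production Rate = Daily Demand / Available Hours
Rate = 726 units/day / 15 hours/day
Rate = 48.4 units/hour

48.4 units/hour


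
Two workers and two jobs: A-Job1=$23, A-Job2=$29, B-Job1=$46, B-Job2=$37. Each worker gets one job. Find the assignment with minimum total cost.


Option 1: A->1 + B->2 = $23 + $37 = $60
Option 2: A->2 + B->1 = $29 + $46 = $75
Min cost = min($60, $75) = $60

$60


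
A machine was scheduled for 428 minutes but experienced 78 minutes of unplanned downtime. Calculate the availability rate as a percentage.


Formula: Availability = (Planned Time - Downtime) / Planned Time * 100
Uptime = 428 - 78 = 350 min
Availability = 350 / 428 * 100 = 81.8%

81.8%


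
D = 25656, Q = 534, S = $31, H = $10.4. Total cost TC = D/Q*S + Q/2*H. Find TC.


TC = 25656/534 * 31 + 534/2 * 10.4

$4266.19


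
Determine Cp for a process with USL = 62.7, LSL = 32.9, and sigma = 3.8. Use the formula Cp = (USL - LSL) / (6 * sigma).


Cp = (62.7 - 32.9) / (6 * 3.8)

1.31


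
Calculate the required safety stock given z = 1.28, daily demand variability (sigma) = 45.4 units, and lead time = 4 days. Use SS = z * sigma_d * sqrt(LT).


Formula: SS = z * sigma_d * sqrt(LT)
sqrt(LT) = sqrt(4) = 2.0
SS = 1.28 * 45.4 * 2.0
SS = 116.2 units

116.2 units


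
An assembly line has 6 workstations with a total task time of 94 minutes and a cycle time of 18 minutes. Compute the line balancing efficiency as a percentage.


Formula: Efficiency = Sum of Task Times / (N_stations * CT) * 100
Total station capacity = 6 stations * 18 min = 108 min
Efficiency = 94 / 108 * 100 = 87.0%

87.0%


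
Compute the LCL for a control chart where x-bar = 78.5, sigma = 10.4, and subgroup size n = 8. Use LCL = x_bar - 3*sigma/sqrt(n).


LCL = 78.5 - 3 * 10.4 / sqrt(8)

67.47


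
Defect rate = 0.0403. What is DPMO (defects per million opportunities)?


DPMO = defect_rate * 1000000 = 0.0403 * 1000000

40300


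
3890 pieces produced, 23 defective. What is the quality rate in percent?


Formula: Quality Rate = Good Pieces / Total Pieces * 100
Good pieces = 3890 - 23 = 3867
QR = 3867 / 3890 * 100 = 99.4%

99.4%


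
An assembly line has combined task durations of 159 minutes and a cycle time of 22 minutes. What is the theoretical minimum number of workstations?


Formula: N_min = ceil(Sum of Task Times / Cycle Time)
N_min = ceil(159 min / 22 min) = ceil(7.2273)
N_min = 8 stations

8


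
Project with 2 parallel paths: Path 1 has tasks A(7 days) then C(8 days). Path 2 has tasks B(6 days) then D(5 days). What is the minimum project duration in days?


Path 1 = 7 + 8 = 15 days
Path 2 = 6 + 5 = 11 days
Duration = max(15, 11) = 15 days

15 days


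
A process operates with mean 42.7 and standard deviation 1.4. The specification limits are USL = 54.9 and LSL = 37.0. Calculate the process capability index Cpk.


Cpu = (54.9 - 42.7) / (3 * 1.4) = 2.9
Cpl = (42.7 - 37.0) / (3 * 1.4) = 1.36
Cpk = min(2.9, 1.36) = 1.36

1.36


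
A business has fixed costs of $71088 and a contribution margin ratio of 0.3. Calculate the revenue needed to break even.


Formula: BER = Fixed Costs / Contribution Margin Ratio
BER = $71088 / 0.3
BER = $236960.00 (to the nearest cent)

$236960.00


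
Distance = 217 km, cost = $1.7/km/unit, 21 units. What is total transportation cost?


TC = dist * cost * units = 217 * 1.7 * 21 = $7746.90

$7746.90


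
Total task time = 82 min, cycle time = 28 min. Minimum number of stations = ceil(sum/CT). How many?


Formula: N_min = ceil(Sum of Task Times / Cycle Time)
N_min = ceil(82 min / 28 min) = ceil(2.9286)
N_min = 3 stations

3


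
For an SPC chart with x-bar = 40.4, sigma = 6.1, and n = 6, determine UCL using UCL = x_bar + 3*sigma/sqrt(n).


UCL = 40.4 + 3 * 6.1 / sqrt(6)

47.87


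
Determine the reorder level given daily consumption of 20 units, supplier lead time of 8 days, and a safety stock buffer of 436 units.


Formula: ROP = (Daily Demand * Lead Time) + Safety Stock
Demand during lead time = 20 * 8 = 160 units
ROP = 160 + 436 = 596 units

596 units


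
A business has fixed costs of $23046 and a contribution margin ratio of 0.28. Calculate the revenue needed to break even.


Formula: BER = Fixed Costs / Contribution Margin Ratio
BER = $23046 / 0.28
BER = $82307.14 (to the nearest cent)

$82307.14


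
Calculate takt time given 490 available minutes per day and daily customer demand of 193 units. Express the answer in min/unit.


Formula: Takt Time = Available Production Time / Customer Demand
Takt = 490 min/day / 193 units/day
Takt = 2.54 min/unit

2.54 min/unit


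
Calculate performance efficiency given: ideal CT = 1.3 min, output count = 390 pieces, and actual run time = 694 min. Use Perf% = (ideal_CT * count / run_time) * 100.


Formula: Performance = (Ideal CT * Total Count) / Run Time * 100
Ideal output time = 1.3 * 390 = 507.0 min
Performance = 507.0 / 694 * 100 = 73.1%

73.1%


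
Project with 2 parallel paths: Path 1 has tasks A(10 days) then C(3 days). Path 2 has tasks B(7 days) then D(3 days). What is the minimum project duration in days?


Path 1 = 10 + 3 = 13 days
Path 2 = 7 + 3 = 10 days
Duration = max(13, 10) = 13 days

13 days


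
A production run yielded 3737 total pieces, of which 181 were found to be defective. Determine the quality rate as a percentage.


Formula: Quality Rate = Good Pieces / Total Pieces * 100
Good pieces = 3737 - 181 = 3556
QR = 3556 / 3737 * 100 = 95.2%

95.2%


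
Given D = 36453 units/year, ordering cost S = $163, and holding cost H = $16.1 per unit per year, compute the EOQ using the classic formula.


Formula: EOQ = sqrt(2 * D * S / H)
Numerator: 2 * 36453 * 163 = 11883678
2DS/H = 11883678 / 16.1 = 738116.6
EOQ = sqrt(738116.6) = 859.1 units

859.1 units


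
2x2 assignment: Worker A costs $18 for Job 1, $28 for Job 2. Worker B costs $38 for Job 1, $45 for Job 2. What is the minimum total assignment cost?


Option 1: A->1 + B->2 = $18 + $45 = $63
Option 2: A->2 + B->1 = $28 + $38 = $66
Min cost = min($63, $66) = $63

$63


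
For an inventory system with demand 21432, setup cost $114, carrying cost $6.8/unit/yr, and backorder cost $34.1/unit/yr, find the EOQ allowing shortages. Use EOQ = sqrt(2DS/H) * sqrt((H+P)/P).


Formula: EOQ* = sqrt(2DS/H) * sqrt((H+P)/P)
Base EOQ = sqrt(2*21432*114/6.8) = 847.7 units
Correction = sqrt((6.8+34.1)/34.1) = 1.09518
EOQ* = 847.7 * 1.09518 = 928.4 units

928.4 units


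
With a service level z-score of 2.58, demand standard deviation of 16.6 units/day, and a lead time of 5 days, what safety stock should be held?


Formula: SS = z * sigma_d * sqrt(LT)
sqrt(LT) = sqrt(5) = 2.2361
SS = 2.58 * 16.6 * 2.2361
SS = 95.8 units

95.8 units


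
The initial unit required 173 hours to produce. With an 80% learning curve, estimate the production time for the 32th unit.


Formula: T_n = T_1 * (learning_rate)^(log2(n)) where learning_rate = rate/100
Doublings = log2(32) = 5
T_n = 173 * 0.8^5
T_n = 173 * 0.3277 = 56.7 hours

56.7 hours


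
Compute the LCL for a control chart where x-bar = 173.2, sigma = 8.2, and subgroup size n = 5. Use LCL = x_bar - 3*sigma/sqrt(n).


LCL = 173.2 - 3 * 8.2 / sqrt(5)

162.2


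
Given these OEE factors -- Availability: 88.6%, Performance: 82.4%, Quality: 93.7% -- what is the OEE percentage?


Formula: OEE = Availability * Performance * Quality / 10000
A * P = 88.6% * 82.4% / 100 = 73.01%
OEE = 73.01% * 93.7% / 100 = 68.4%

68.4%


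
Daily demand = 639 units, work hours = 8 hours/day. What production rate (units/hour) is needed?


Formula: Production Rate = Daily Demand / Available Hours
Rate = 639 units/day / 8 hours/day
Rate = 79.9 units/hour

79.9 units/hour


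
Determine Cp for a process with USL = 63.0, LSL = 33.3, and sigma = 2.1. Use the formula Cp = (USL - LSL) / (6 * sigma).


Cp = (63.0 - 33.3) / (6 * 2.1)

2.36


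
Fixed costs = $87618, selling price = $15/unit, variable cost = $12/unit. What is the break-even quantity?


Formula: BEQ = Fixed Costs / (Price - Variable Cost)
Contribution margin = $15 - $12 = $3/unit
BEQ = ceil($87618 / $3/unit) = ceil(29206.0) = 29206 units

29206 units


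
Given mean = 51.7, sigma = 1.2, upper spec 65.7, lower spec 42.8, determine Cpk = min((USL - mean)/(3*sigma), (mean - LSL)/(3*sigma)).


Cpu = (65.7 - 51.7) / (3 * 1.2) = 3.89
Cpl = (51.7 - 42.8) / (3 * 1.2) = 2.47
Cpk = min(3.89, 2.47) = 2.47

2.47


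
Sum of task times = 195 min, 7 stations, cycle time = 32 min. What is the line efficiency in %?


Formula: Efficiency = Sum of Task Times / (N_stations * CT) * 100
Total station capacity = 7 stations * 32 min = 224 min
Efficiency = 195 / 224 * 100 = 87.1%

87.1%


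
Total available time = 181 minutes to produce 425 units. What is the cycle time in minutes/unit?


Formula: CT = Available Time / Number of Units
CT = 181 min / 425 units
CT = 0.43 min/unit

0.43 min/unit


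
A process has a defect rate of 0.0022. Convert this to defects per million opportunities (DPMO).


DPMO = defect_rate * 1000000 = 0.0022 * 1000000

2200


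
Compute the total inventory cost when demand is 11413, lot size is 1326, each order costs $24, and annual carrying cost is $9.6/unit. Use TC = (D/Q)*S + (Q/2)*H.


TC = 11413/1326 * 24 + 1326/2 * 9.6

$6571.37


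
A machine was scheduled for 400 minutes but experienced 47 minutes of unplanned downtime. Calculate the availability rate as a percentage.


Formula: Availability = (Planned Time - Downtime) / Planned Time * 100
Uptime = 400 - 47 = 353 min
Availability = 353 / 400 * 100 = 88.3%

88.3%


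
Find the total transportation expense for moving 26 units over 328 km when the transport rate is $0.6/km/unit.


TC = dist * cost * units = 328 * 0.6 * 26 = $5116.80

$5116.80


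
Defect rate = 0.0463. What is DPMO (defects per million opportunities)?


DPMO = defect_rate * 1000000 = 0.0463 * 1000000

46300


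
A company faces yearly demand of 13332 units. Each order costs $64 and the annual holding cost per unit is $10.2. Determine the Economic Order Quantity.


Formula: EOQ = sqrt(2 * D * S / H)
Numerator: 2 * 13332 * 64 = 1706496
2DS/H = 1706496 / 10.2 = 167303.5
EOQ = sqrt(167303.5) = 409.0 units

409.0 units


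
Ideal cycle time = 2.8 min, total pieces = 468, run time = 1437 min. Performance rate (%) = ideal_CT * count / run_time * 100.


Formula: Performance = (Ideal CT * Total Count) / Run Time * 100
Ideal output time = 2.8 * 468 = 1310.4 min
Performance = 1310.4 / 1437 * 100 = 91.2%

91.2%


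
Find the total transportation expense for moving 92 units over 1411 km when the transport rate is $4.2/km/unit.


TC = dist * cost * units = 1411 * 4.2 * 92 = $545210.40

$545210.40


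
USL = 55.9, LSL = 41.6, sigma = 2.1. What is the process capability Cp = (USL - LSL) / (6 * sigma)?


Cp = (55.9 - 41.6) / (6 * 2.1)

1.13


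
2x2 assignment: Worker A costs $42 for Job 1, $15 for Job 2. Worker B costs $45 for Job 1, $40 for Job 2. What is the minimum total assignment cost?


Option 1: A->1 + B->2 = $42 + $40 = $82
Option 2: A->2 + B->1 = $15 + $45 = $60
Min cost = min($82, $60) = $60

$60


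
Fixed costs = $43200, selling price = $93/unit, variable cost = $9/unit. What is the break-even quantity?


Formula: BEQ = Fixed Costs / (Price - Variable Cost)
Contribution margin = $93 - $9 = $84/unit
BEQ = ceil($43200 / $84/unit) = ceil(514.29) = 515 units

515 units


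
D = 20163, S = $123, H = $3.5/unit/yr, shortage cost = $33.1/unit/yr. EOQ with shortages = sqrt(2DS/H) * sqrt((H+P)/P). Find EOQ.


Formula: EOQ* = sqrt(2DS/H) * sqrt((H+P)/P)
Base EOQ = sqrt(2*20163*123/3.5) = 1190.45 units
Correction = sqrt((3.5+33.1)/33.1) = 1.05154
EOQ* = 1190.45 * 1.05154 = 1251.8 units

1251.8 units


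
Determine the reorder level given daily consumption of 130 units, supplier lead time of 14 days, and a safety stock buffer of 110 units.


Formula: ROP = (Daily Demand * Lead Time) + Safety Stock
Demand during lead time = 130 * 14 = 1820 units
ROP = 1820 + 110 = 1930 units

1930 units


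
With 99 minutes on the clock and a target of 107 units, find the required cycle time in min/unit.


Formula: CT = Available Time / Number of Units
CT = 99 min / 107 units
CT = 0.93 min/unit

0.93 min/unit


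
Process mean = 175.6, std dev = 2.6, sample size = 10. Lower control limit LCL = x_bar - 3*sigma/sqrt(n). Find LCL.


LCL = 175.6 - 3 * 2.6 / sqrt(10)

173.13


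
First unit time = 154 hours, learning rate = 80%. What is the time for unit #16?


Formula: T_n = T_1 * (learning_rate)^(log2(n)) where learning_rate = rate/100
Doublings = log2(16) = 4
T_n = 154 * 0.8^4
T_n = 154 * 0.4096 = 63.1 hours

63.1 hours


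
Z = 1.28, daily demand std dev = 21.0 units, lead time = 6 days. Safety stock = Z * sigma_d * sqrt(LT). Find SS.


Formula: SS = z * sigma_d * sqrt(LT)
sqrt(LT) = sqrt(6) = 2.4495
SS = 1.28 * 21.0 * 2.4495
SS = 65.8 units

65.8 units


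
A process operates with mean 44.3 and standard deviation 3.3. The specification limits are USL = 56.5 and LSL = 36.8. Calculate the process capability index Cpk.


Cpu = (56.5 - 44.3) / (3 * 3.3) = 1.23
Cpl = (44.3 - 36.8) / (3 * 3.3) = 0.76
Cpk = min(1.23, 0.76) = 0.76

0.76


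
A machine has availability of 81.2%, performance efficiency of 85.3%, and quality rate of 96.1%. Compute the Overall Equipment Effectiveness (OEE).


Formula: OEE = Availability * Performance * Quality / 10000
A * P = 81.2% * 85.3% / 100 = 69.26%
OEE = 69.26% * 96.1% / 100 = 66.6%

66.6%
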